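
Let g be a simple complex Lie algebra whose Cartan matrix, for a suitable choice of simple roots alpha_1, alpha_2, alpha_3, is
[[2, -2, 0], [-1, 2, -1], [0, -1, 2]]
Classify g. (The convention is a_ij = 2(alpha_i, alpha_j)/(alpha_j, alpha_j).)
The matrix has rank 3 with 2's on the diagonal. Reading the off-diagonal entries as Dynkin edges (a single edge where a_ij = a_ji = -1; a double or triple edge where a_ij * a_ji = 2 or 3), the diagram is a chain of 3 nodes with a double edge at one end; the terminal node there is the unique long simple root (C_3). One simple-root ordering that puts it in standard form is (alpha_3, alpha_2, alpha_1). So the algebra is type C_3, i.e. sp(6).

C3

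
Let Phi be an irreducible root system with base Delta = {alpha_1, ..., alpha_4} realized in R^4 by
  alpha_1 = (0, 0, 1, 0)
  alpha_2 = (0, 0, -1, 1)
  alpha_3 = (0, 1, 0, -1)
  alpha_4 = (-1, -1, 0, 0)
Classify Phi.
B4

Compute the Cartan integers a_ij = 2(alpha_i, alpha_j)/(alpha_j, alpha_j); the resulting 4x4 Cartan matrix is
[[2, -1, 0, 0], [-2, 2, -1, 0], [0, -1, 2, -1], [0, 0, -1, 2]].
The roots have two lengths (squared-length ratio 2:1); the short ones are alpha_{1}. The associated Dynkin diagram is a chain of 4 nodes with a double edge at one end; the terminal node there is the unique short simple root (B_4), so the type is B_4 (the algebra so(9)).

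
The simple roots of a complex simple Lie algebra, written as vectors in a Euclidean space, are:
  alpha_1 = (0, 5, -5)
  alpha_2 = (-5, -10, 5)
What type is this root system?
Compute the Cartan integers a_ij = 2(alpha_i, alpha_j)/(alpha_j, alpha_j); the resulting 2x2 Cartan matrix is
[[2, -1], [-3, 2]].
The roots have two lengths (squared-length ratio 3:1); the short ones are alpha_{1}. The associated Dynkin diagram is two nodes joined by a triple edge (G_2), so the type is G_2.

G_2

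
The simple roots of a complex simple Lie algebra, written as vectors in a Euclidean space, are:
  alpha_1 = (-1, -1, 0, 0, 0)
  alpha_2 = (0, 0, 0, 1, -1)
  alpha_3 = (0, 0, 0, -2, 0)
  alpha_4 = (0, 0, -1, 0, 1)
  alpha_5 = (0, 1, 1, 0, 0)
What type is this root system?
Compute the Cartan integers a_ij = 2(alpha_i, alpha_j)/(alpha_j, alpha_j); the resulting 5x5 Cartan matrix is
[[2, 0, 0, 0, -1], [0, 2, -1, -1, 0], [0, -2, 2, 0, 0], [0, -1, 0, 2, -1], [-1, 0, 0, -1, 2]].
The roots have two lengths (squared-length ratio 2:1); the short ones are alpha_{1,2,4,5}. The associated Dynkin diagram is a chain of 5 nodes with a double edge at one end; the terminal node there is the unique long simple root (C_5), so the type is C_5 (the algebra sp(10)).

C_5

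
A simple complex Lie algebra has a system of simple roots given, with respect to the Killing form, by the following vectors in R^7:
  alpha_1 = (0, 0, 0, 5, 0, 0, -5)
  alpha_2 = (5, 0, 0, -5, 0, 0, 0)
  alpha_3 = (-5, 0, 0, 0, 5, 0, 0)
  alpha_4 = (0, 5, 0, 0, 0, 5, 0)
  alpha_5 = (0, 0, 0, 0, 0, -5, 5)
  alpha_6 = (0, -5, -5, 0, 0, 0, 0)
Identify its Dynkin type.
Compute the Cartan integers a_ij = 2(alpha_i, alpha_j)/(alpha_j, alpha_j); the resulting 6x6 Cartan matrix is
[[2, -1, 0, 0, -1, 0], [-1, 2, -1, 0, 0, 0], [0, -1, 2, 0, 0, 0], [0, 0, 0, 2, -1, -1], [-1, 0, 0, -1, 2, 0], [0, 0, 0, -1, 0, 2]].
All simple roots have the same length, so the diagram is simply laced. The associated Dynkin diagram is a chain of 6 nodes with single edges (A_6), so the type is A_6 (the algebra sl(7)).

A_6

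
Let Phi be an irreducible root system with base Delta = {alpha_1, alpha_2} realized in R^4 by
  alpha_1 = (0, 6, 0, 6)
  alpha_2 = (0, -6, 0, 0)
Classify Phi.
type B_2

Compute the Cartan integers a_ij = 2(alpha_i, alpha_j)/(alpha_j, alpha_j); the resulting 2x2 Cartan matrix is
[[2, -2], [-1, 2]].
The roots have two lengths (squared-length ratio 2:1); the short ones are alpha_{2}. The associated Dynkin diagram is a chain of 2 nodes with a double edge at one end; the terminal node there is the unique short simple root (B_2), so the type is B_2 (the algebra so(5)).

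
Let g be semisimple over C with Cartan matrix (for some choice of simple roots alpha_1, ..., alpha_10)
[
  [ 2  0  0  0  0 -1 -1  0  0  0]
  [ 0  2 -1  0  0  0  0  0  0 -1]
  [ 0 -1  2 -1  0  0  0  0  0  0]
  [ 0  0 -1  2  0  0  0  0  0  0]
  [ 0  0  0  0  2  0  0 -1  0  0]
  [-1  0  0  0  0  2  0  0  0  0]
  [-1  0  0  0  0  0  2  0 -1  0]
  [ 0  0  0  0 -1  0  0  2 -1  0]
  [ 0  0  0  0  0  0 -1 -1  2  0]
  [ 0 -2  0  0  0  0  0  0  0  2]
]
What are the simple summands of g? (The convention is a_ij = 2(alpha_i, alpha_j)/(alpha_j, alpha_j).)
The diagram associated to this matrix has two connected components: the simple roots {alpha_1, alpha_5, alpha_6, alpha_7, alpha_8, alpha_9} form a chain of 6 nodes with single edges (A_6), and {alpha_2, alpha_3, alpha_4, alpha_10} form a chain of 4 nodes with a double edge at one end; the terminal node there is the unique long simple root (C_4). A semisimple Lie algebra decomposes uniquely as the direct sum of simple ideals, one per connected component of its Dynkin diagram, so g ≅ A_6 ⊕ C_4 (dimension 48 + 36 = 84).

type A_6 + type C_4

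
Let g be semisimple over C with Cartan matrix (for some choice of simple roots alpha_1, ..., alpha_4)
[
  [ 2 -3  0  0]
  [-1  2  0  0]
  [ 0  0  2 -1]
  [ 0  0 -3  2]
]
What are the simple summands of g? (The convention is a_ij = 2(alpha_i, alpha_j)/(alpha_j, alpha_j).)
The diagram associated to this matrix has two connected components: the simple roots {alpha_1, alpha_2} form two nodes joined by a triple edge (G_2), and {alpha_3, alpha_4} form two nodes joined by a triple edge (G_2). A semisimple Lie algebra decomposes uniquely as the direct sum of simple ideals, one per connected component of its Dynkin diagram, so g ≅ G_2 ⊕ G_2 (dimension 14 + 14 = 28).

type G_2 ⊕ type G_2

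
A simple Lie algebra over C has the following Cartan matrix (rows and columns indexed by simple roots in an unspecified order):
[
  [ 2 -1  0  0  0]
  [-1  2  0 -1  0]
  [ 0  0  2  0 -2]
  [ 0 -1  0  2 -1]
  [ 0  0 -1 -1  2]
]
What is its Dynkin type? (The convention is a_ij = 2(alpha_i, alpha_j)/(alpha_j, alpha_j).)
C_5 (sp(10))

The matrix has rank 5 with 2's on the diagonal. Reading the off-diagonal entries as Dynkin edges (a single edge where a_ij = a_ji = -1; a double or triple edge where a_ij * a_ji = 2 or 3), the diagram is a chain of 5 nodes with a double edge at one end; the terminal node there is the unique long simple root (C_5). One simple-root ordering that puts it in standard form is (alpha_1, alpha_2, alpha_4, alpha_5, alpha_3). So the algebra is type C_5, i.e. sp(10).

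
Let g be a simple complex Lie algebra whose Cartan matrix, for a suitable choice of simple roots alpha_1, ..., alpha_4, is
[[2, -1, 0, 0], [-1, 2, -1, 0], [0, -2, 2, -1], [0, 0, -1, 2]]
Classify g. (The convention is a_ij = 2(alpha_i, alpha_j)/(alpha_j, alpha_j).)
The matrix has rank 4 with 2's on the diagonal. Reading the off-diagonal entries as Dynkin edges (a single edge where a_ij = a_ji = -1; a double or triple edge where a_ij * a_ji = 2 or 3), the diagram is a chain of 4 nodes with a double edge between the middle two (F_4). One simple-root ordering that puts it in standard form is (alpha_4, alpha_3, alpha_2, alpha_1). So the algebra is type F_4.

F4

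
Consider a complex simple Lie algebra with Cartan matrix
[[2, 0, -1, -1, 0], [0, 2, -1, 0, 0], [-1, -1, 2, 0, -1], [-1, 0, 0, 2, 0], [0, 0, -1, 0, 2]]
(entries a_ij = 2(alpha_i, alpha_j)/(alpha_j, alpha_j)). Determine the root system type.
The matrix has rank 5 with 2's on the diagonal. Reading the off-diagonal entries as Dynkin edges (a single edge where a_ij = a_ji = -1; a double or triple edge where a_ij * a_ji = 2 or 3), the diagram is a chain of 3 nodes with a fork of two nodes at one end (D_5). One simple-root ordering that puts it in standard form is (alpha_4, alpha_1, alpha_3, alpha_2, alpha_5). So the algebra is type D_5, i.e. so(10).

D_5 (so(10))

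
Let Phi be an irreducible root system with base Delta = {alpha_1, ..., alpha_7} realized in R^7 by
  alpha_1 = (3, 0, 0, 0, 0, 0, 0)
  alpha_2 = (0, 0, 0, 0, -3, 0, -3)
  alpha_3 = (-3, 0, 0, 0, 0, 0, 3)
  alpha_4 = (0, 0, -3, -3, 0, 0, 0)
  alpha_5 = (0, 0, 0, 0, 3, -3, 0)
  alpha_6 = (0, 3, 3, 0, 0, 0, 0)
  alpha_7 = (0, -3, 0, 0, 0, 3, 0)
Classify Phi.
type B_7

Compute the Cartan integers a_ij = 2(alpha_i, alpha_j)/(alpha_j, alpha_j); the resulting 7x7 Cartan matrix is
[[2, 0, -1, 0, 0, 0, 0], [0, 2, -1, 0, -1, 0, 0], [-2, -1, 2, 0, 0, 0, 0], [0, 0, 0, 2, 0, -1, 0], [0, -1, 0, 0, 2, 0, -1], [0, 0, 0, -1, 0, 2, -1], [0, 0, 0, 0, -1, -1, 2]].
The roots have two lengths (squared-length ratio 2:1); the short ones are alpha_{1}. The associated Dynkin diagram is a chain of 7 nodes with a double edge at one end; the terminal node there is the unique short simple root (B_7), so the type is B_7 (the algebra so(15)).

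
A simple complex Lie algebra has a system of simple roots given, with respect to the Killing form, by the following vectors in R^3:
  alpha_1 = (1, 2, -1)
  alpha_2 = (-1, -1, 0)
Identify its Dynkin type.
Compute the Cartan integers a_ij = 2(alpha_i, alpha_j)/(alpha_j, alpha_j); the resulting 2x2 Cartan matrix is
[[2, -3], [-1, 2]].
The roots have two lengths (squared-length ratio 3:1); the short ones are alpha_{2}. The associated Dynkin diagram is two nodes joined by a triple edge (G_2), so the type is G_2.

G_2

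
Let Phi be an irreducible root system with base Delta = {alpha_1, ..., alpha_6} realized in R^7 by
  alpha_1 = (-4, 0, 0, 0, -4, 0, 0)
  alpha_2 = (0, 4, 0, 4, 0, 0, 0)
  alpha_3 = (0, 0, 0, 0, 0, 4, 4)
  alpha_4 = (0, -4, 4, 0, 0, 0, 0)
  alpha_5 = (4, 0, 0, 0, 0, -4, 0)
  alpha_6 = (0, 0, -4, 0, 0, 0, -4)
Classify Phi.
Compute the Cartan integers a_ij = 2(alpha_i, alpha_j)/(alpha_j, alpha_j); the resulting 6x6 Cartan matrix is
[[2, 0, 0, 0, -1, 0], [0, 2, 0, -1, 0, 0], [0, 0, 2, 0, -1, -1], [0, -1, 0, 2, 0, -1], [-1, 0, -1, 0, 2, 0], [0, 0, -1, -1, 0, 2]].
All simple roots have the same length, so the diagram is simply laced. The associated Dynkin diagram is a chain of 6 nodes with single edges (A_6), so the type is A_6 (the algebra sl(7)).

A_6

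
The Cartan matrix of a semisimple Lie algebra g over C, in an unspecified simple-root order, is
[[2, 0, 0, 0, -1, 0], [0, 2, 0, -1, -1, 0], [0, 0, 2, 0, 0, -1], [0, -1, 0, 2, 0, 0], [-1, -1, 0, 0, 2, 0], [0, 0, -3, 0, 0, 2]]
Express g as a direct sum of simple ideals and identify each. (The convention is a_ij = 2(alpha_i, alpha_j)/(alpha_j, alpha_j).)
The diagram associated to this matrix has two connected components: the simple roots {alpha_1, alpha_2, alpha_4, alpha_5} form a chain of 4 nodes with single edges (A_4), and {alpha_3, alpha_6} form two nodes joined by a triple edge (G_2). A semisimple Lie algebra decomposes uniquely as the direct sum of simple ideals, one per connected component of its Dynkin diagram, so g ≅ A_4 ⊕ G_2 (dimension 24 + 14 = 38).

A_4 + G_2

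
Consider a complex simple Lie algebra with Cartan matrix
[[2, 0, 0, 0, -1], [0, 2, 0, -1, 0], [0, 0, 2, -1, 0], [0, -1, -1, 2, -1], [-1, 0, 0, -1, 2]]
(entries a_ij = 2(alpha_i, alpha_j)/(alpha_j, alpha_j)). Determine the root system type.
D5

The matrix has rank 5 with 2's on the diagonal. Reading the off-diagonal entries as Dynkin edges (a single edge where a_ij = a_ji = -1; a double or triple edge where a_ij * a_ji = 2 or 3), the diagram is a chain of 3 nodes with a fork of two nodes at one end (D_5). One simple-root ordering that puts it in standard form is (alpha_1, alpha_5, alpha_4, alpha_3, alpha_2). So the algebra is type D_5, i.e. so(10).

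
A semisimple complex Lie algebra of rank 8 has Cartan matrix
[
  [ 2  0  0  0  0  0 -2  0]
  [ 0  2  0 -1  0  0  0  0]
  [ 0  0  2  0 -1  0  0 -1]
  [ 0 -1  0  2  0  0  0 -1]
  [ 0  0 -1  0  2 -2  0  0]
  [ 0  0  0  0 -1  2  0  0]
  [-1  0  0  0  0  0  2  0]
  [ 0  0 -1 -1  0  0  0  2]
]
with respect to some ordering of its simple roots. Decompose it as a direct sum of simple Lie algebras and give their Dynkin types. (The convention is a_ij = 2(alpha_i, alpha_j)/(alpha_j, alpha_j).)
The diagram associated to this matrix has two connected components: the simple roots {alpha_1, alpha_7} form a chain of 2 nodes with a double edge at one end; the terminal node there is the unique short simple root (B_2), and {alpha_2, alpha_3, alpha_4, alpha_5, alpha_6, alpha_8} form a chain of 6 nodes with a double edge at one end; the terminal node there is the unique short simple root (B_6). A semisimple Lie algebra decomposes uniquely as the direct sum of simple ideals, one per connected component of its Dynkin diagram, so g ≅ B_2 ⊕ B_6 (dimension 10 + 78 = 88).

B_2 + B_6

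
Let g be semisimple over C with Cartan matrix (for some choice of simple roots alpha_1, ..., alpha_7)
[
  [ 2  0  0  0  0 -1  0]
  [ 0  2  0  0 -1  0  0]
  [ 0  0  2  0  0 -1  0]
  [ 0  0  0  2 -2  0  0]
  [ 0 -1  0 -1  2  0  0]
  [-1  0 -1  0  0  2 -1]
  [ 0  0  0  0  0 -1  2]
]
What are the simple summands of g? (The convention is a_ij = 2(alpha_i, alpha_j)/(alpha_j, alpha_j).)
The diagram associated to this matrix has two connected components: the simple roots {alpha_2, alpha_4, alpha_5} form a chain of 3 nodes with a double edge at one end; the terminal node there is the unique long simple root (C_3), and {alpha_1, alpha_3, alpha_6, alpha_7} form a chain of 2 nodes with a fork of two nodes at one end (D_4). A semisimple Lie algebra decomposes uniquely as the direct sum of simple ideals, one per connected component of its Dynkin diagram, so g ≅ C_3 ⊕ D_4 (dimension 21 + 28 = 49).

C3 ⊕ D4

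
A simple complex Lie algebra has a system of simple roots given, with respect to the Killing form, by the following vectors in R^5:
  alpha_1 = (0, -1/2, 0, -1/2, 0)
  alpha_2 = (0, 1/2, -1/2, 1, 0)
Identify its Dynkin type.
Compute the Cartan integers a_ij = 2(alpha_i, alpha_j)/(alpha_j, alpha_j); the resulting 2x2 Cartan matrix is
[[2, -1], [-3, 2]].
The roots have two lengths (squared-length ratio 3:1); the short ones are alpha_{1}. The associated Dynkin diagram is two nodes joined by a triple edge (G_2), so the type is G_2.

type G_2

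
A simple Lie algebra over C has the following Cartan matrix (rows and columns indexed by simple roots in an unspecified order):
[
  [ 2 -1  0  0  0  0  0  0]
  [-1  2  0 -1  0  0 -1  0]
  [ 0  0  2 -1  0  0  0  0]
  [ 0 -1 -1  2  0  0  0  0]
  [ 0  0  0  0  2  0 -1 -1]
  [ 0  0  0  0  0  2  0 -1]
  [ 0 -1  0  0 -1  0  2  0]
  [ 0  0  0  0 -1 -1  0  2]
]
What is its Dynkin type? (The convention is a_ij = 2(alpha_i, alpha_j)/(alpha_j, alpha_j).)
E_8

The matrix has rank 8 with 2's on the diagonal. Reading the off-diagonal entries as Dynkin edges (a single edge where a_ij = a_ji = -1; a double or triple edge where a_ij * a_ji = 2 or 3), the diagram is a chain of 7 nodes with one extra node attached to the third node from one end (E_8). One simple-root ordering that puts it in standard form is (alpha_3, alpha_1, alpha_4, alpha_2, alpha_7, alpha_5, alpha_8, alpha_6). So the algebra is type E_8.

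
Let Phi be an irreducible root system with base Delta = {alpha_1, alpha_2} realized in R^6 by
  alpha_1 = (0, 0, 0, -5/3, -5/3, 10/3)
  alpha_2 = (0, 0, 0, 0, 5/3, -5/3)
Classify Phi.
G_2

Compute the Cartan integers a_ij = 2(alpha_i, alpha_j)/(alpha_j, alpha_j); the resulting 2x2 Cartan matrix is
[[2, -3], [-1, 2]].
The roots have two lengths (squared-length ratio 3:1); the short ones are alpha_{2}. The associated Dynkin diagram is two nodes joined by a triple edge (G_2), so the type is G_2.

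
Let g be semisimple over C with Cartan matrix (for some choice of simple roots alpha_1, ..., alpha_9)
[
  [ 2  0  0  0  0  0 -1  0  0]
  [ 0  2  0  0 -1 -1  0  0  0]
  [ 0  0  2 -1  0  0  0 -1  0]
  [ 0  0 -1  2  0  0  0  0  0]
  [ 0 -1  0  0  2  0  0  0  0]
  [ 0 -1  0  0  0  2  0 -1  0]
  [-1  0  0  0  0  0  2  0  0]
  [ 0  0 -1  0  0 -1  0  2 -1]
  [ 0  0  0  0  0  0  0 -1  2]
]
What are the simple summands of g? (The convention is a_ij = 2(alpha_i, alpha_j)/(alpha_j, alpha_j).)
The diagram associated to this matrix has two connected components: the simple roots {alpha_1, alpha_7} form a chain of 2 nodes with single edges (A_2), and {alpha_2, alpha_3, alpha_4, alpha_5, alpha_6, alpha_8, alpha_9} form a chain of 6 nodes with one extra node attached to the third node from one end (E_7). A semisimple Lie algebra decomposes uniquely as the direct sum of simple ideals, one per connected component of its Dynkin diagram, so g ≅ A_2 ⊕ E_7 (dimension 8 + 133 = 141).

A_2 ⊕ E_7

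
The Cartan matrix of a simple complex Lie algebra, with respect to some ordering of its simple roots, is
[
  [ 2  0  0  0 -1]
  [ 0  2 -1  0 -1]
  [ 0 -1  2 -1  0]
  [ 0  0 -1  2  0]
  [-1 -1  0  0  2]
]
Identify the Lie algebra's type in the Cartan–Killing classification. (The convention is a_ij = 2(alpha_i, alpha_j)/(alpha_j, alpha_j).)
type A_5

The matrix has rank 5 with 2's on the diagonal. Reading the off-diagonal entries as Dynkin edges (a single edge where a_ij = a_ji = -1; a double or triple edge where a_ij * a_ji = 2 or 3), the diagram is a chain of 5 nodes with single edges (A_5). One simple-root ordering that puts it in standard form is (alpha_4, alpha_3, alpha_2, alpha_5, alpha_1). So the algebra is type A_5, i.e. sl(6).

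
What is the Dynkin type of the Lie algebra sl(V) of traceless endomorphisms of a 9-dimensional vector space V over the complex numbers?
This is sl(9), which has dimension 9^2 - 1 = 80 and rank 9 - 1 = 8 (a Cartan subalgebra is the diagonal traceless matrices). In the classification of classical Lie algebras, the special linear algebra sl(n+1) has type A_n; here n = 8, so the Dynkin diagram is a chain of 8 nodes with single edges (A_8). Hence the type is A_8.

A8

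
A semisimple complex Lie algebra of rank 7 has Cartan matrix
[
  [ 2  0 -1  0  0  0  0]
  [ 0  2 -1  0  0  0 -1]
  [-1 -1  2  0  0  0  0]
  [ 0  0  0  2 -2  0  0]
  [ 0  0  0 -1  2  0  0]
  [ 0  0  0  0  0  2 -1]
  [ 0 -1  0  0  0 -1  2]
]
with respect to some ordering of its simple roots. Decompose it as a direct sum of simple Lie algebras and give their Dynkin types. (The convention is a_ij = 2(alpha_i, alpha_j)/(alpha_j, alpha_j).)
type A_5 ⊕ type B_2

The diagram associated to this matrix has two connected components: the simple roots {alpha_1, alpha_2, alpha_3, alpha_6, alpha_7} form a chain of 5 nodes with single edges (A_5), and {alpha_4, alpha_5} form a chain of 2 nodes with a double edge at one end; the terminal node there is the unique short simple root (B_2). A semisimple Lie algebra decomposes uniquely as the direct sum of simple ideals, one per connected component of its Dynkin diagram, so g ≅ A_5 ⊕ B_2 (dimension 35 + 10 = 45).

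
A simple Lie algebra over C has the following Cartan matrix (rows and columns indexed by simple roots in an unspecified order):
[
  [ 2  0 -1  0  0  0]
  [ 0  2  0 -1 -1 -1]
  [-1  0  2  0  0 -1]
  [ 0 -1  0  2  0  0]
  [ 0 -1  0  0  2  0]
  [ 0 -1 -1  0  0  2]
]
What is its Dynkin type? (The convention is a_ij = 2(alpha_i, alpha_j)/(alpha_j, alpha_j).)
The matrix has rank 6 with 2's on the diagonal. Reading the off-diagonal entries as Dynkin edges (a single edge where a_ij = a_ji = -1; a double or triple edge where a_ij * a_ji = 2 or 3), the diagram is a chain of 4 nodes with a fork of two nodes at one end (D_6). One simple-root ordering that puts it in standard form is (alpha_1, alpha_3, alpha_6, alpha_2, alpha_4, alpha_5). So the algebra is type D_6, i.e. so(12).

type D_6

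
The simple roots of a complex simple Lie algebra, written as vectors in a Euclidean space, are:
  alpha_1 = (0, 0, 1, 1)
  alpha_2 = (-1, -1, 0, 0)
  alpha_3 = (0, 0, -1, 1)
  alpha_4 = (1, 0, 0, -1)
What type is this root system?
Compute the Cartan integers a_ij = 2(alpha_i, alpha_j)/(alpha_j, alpha_j); the resulting 4x4 Cartan matrix is
[[2, 0, 0, -1], [0, 2, 0, -1], [0, 0, 2, -1], [-1, -1, -1, 2]].
All simple roots have the same length, so the diagram is simply laced. The associated Dynkin diagram is a chain of 2 nodes with a fork of two nodes at one end (D_4), so the type is D_4 (the algebra so(8)).

D_4 (so(8))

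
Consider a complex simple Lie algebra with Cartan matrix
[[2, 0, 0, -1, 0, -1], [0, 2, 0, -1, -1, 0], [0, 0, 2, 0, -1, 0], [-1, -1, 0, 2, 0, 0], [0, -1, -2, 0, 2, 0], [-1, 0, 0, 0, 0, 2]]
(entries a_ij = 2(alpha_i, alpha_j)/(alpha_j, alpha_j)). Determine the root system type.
type B_6

The matrix has rank 6 with 2's on the diagonal. Reading the off-diagonal entries as Dynkin edges (a single edge where a_ij = a_ji = -1; a double or triple edge where a_ij * a_ji = 2 or 3), the diagram is a chain of 6 nodes with a double edge at one end; the terminal node there is the unique short simple root (B_6). One simple-root ordering that puts it in standard form is (alpha_6, alpha_1, alpha_4, alpha_2, alpha_5, alpha_3). So the algebra is type B_6, i.e. so(13).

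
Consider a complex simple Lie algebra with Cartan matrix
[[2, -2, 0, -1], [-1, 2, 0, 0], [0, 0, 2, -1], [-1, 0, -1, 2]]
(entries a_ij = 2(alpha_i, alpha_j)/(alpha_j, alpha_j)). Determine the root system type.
The matrix has rank 4 with 2's on the diagonal. Reading the off-diagonal entries as Dynkin edges (a single edge where a_ij = a_ji = -1; a double or triple edge where a_ij * a_ji = 2 or 3), the diagram is a chain of 4 nodes with a double edge at one end; the terminal node there is the unique short simple root (B_4). One simple-root ordering that puts it in standard form is (alpha_3, alpha_4, alpha_1, alpha_2). So the algebra is type B_4, i.e. so(9).

B4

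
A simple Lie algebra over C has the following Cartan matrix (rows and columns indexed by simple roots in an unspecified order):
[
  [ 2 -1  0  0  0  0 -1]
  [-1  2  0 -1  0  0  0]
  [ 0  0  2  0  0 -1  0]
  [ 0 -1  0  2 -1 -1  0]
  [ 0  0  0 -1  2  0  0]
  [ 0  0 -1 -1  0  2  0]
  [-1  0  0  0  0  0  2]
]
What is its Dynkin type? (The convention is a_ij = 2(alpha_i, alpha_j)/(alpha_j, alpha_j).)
E_7

The matrix has rank 7 with 2's on the diagonal. Reading the off-diagonal entries as Dynkin edges (a single edge where a_ij = a_ji = -1; a double or triple edge where a_ij * a_ji = 2 or 3), the diagram is a chain of 6 nodes with one extra node attached to the third node from one end (E_7). One simple-root ordering that puts it in standard form is (alpha_3, alpha_5, alpha_6, alpha_4, alpha_2, alpha_1, alpha_7). So the algebra is type E_7.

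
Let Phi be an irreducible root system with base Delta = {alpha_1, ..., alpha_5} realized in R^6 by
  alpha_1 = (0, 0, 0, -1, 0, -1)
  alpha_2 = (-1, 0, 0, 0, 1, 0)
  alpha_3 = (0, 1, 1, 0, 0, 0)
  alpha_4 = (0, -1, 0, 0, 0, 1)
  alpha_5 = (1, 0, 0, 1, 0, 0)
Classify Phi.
A5

Compute the Cartan integers a_ij = 2(alpha_i, alpha_j)/(alpha_j, alpha_j); the resulting 5x5 Cartan matrix is
[[2, 0, 0, -1, -1], [0, 2, 0, 0, -1], [0, 0, 2, -1, 0], [-1, 0, -1, 2, 0], [-1, -1, 0, 0, 2]].
All simple roots have the same length, so the diagram is simply laced. The associated Dynkin diagram is a chain of 5 nodes with single edges (A_5), so the type is A_5 (the algebra sl(6)).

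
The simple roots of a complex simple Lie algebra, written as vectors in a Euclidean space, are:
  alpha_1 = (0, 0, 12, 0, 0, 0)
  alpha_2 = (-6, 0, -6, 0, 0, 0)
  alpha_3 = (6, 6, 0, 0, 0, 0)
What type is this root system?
type C_3

Compute the Cartan integers a_ij = 2(alpha_i, alpha_j)/(alpha_j, alpha_j); the resulting 3x3 Cartan matrix is
[[2, -2, 0], [-1, 2, -1], [0, -1, 2]].
The roots have two lengths (squared-length ratio 2:1); the short ones are alpha_{2,3}. The associated Dynkin diagram is a chain of 3 nodes with a double edge at one end; the terminal node there is the unique long simple root (C_3), so the type is C_3 (the algebra sp(6)).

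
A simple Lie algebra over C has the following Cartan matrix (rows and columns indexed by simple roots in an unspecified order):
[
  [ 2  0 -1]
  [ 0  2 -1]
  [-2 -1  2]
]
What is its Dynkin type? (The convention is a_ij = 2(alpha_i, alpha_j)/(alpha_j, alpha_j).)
type B_3

The matrix has rank 3 with 2's on the diagonal. Reading the off-diagonal entries as Dynkin edges (a single edge where a_ij = a_ji = -1; a double or triple edge where a_ij * a_ji = 2 or 3), the diagram is a chain of 3 nodes with a double edge at one end; the terminal node there is the unique short simple root (B_3). One simple-root ordering that puts it in standard form is (alpha_2, alpha_3, alpha_1). So the algebra is type B_3, i.e. so(7).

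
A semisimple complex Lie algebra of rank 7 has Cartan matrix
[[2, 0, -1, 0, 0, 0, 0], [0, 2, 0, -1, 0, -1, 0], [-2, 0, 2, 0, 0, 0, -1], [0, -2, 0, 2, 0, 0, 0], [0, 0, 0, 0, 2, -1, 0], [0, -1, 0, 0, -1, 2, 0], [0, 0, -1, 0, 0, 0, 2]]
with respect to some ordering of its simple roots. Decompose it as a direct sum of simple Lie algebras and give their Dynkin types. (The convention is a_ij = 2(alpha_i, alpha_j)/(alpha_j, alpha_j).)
The diagram associated to this matrix has two connected components: the simple roots {alpha_1, alpha_3, alpha_7} form a chain of 3 nodes with a double edge at one end; the terminal node there is the unique short simple root (B_3), and {alpha_2, alpha_4, alpha_5, alpha_6} form a chain of 4 nodes with a double edge at one end; the terminal node there is the unique long simple root (C_4). A semisimple Lie algebra decomposes uniquely as the direct sum of simple ideals, one per connected component of its Dynkin diagram, so g ≅ B_3 ⊕ C_4 (dimension 21 + 36 = 57).

B_3 + C_4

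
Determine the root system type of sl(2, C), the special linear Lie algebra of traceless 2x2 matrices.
This is sl(2), which has dimension 2^2 - 1 = 3 and rank 2 - 1 = 1 (a Cartan subalgebra is the diagonal traceless matrices). In the classification of classical Lie algebras, the special linear algebra sl(n+1) has type A_n; here n = 1, so the Dynkin diagram is a chain of 1 nodes with single edges (A_1). Hence the type is A_1.

A1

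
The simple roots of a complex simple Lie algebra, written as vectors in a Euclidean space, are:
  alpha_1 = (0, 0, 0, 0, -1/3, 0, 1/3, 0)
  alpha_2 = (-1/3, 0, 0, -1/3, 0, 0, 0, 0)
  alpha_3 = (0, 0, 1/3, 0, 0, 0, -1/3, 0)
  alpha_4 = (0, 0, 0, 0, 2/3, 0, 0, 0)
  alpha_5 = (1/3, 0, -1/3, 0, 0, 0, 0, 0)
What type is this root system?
Compute the Cartan integers a_ij = 2(alpha_i, alpha_j)/(alpha_j, alpha_j); the resulting 5x5 Cartan matrix is
[[2, 0, -1, -1, 0], [0, 2, 0, 0, -1], [-1, 0, 2, 0, -1], [-2, 0, 0, 2, 0], [0, -1, -1, 0, 2]].
The roots have two lengths (squared-length ratio 2:1); the short ones are alpha_{1,2,3,5}. The associated Dynkin diagram is a chain of 5 nodes with a double edge at one end; the terminal node there is the unique long simple root (C_5), so the type is C_5 (the algebra sp(10)).

C_5 (sp(10))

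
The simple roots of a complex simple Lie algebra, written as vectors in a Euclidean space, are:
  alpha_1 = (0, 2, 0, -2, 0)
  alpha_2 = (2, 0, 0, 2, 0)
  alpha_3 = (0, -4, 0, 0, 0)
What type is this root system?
Compute the Cartan integers a_ij = 2(alpha_i, alpha_j)/(alpha_j, alpha_j); the resulting 3x3 Cartan matrix is
[[2, -1, -1], [-1, 2, 0], [-2, 0, 2]].
The roots have two lengths (squared-length ratio 2:1); the short ones are alpha_{1,2}. The associated Dynkin diagram is a chain of 3 nodes with a double edge at one end; the terminal node there is the unique long simple root (C_3), so the type is C_3 (the algebra sp(6)).

C_3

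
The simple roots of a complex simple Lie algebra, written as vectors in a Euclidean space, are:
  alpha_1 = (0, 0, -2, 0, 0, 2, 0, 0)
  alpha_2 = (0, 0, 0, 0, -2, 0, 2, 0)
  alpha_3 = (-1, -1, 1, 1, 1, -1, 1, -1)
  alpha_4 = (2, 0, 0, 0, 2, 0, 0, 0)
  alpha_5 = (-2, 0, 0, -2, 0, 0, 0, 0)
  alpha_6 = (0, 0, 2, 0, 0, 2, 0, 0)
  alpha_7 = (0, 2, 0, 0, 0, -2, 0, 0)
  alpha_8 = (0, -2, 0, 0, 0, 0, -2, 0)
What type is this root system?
Compute the Cartan integers a_ij = 2(alpha_i, alpha_j)/(alpha_j, alpha_j); the resulting 8x8 Cartan matrix is
[[2, 0, -1, 0, 0, 0, -1, 0], [0, 2, 0, -1, 0, 0, 0, -1], [-1, 0, 2, 0, 0, 0, 0, 0], [0, -1, 0, 2, -1, 0, 0, 0], [0, 0, 0, -1, 2, 0, 0, 0], [0, 0, 0, 0, 0, 2, -1, 0], [-1, 0, 0, 0, 0, -1, 2, -1], [0, -1, 0, 0, 0, 0, -1, 2]].
All simple roots have the same length, so the diagram is simply laced. The associated Dynkin diagram is a chain of 7 nodes with one extra node attached to the third node from one end (E_8), so the type is E_8.

type E_8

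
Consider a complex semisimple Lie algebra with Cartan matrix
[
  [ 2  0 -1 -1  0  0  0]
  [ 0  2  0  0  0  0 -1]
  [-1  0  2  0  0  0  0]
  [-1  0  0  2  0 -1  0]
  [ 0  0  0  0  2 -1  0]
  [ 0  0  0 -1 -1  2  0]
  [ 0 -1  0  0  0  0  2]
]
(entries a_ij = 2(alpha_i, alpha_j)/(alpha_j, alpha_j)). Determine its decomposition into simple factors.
The diagram associated to this matrix has two connected components: the simple roots {alpha_2, alpha_7} form a chain of 2 nodes with single edges (A_2), and {alpha_1, alpha_3, alpha_4, alpha_5, alpha_6} form a chain of 5 nodes with single edges (A_5). A semisimple Lie algebra decomposes uniquely as the direct sum of simple ideals, one per connected component of its Dynkin diagram, so g ≅ A_2 ⊕ A_5 (dimension 8 + 35 = 43).

A_2 + A_5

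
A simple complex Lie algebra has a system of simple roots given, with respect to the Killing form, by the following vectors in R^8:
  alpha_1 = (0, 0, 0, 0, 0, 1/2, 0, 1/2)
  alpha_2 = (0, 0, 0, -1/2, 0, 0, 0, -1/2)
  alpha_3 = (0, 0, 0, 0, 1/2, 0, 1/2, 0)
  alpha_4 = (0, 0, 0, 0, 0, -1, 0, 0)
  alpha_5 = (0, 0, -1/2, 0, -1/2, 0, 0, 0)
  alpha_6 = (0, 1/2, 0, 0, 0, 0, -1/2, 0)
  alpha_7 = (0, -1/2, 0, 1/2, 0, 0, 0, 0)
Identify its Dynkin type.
type C_7

Compute the Cartan integers a_ij = 2(alpha_i, alpha_j)/(alpha_j, alpha_j); the resulting 7x7 Cartan matrix is
[[2, -1, 0, -1, 0, 0, 0], [-1, 2, 0, 0, 0, 0, -1], [0, 0, 2, 0, -1, -1, 0], [-2, 0, 0, 2, 0, 0, 0], [0, 0, -1, 0, 2, 0, 0], [0, 0, -1, 0, 0, 2, -1], [0, -1, 0, 0, 0, -1, 2]].
The roots have two lengths (squared-length ratio 2:1); the short ones are alpha_{1,2,3,5,6,7}. The associated Dynkin diagram is a chain of 7 nodes with a double edge at one end; the terminal node there is the unique long simple root (C_7), so the type is C_7 (the algebra sp(14)).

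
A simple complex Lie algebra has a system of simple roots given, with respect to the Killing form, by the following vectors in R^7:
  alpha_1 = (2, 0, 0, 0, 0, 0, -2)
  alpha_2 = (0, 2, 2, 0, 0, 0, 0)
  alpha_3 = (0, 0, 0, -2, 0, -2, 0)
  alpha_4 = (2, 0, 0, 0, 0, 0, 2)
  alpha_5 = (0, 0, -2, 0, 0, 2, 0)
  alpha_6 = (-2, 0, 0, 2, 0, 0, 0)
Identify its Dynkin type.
Compute the Cartan integers a_ij = 2(alpha_i, alpha_j)/(alpha_j, alpha_j); the resulting 6x6 Cartan matrix is
[[2, 0, 0, 0, 0, -1], [0, 2, 0, 0, -1, 0], [0, 0, 2, 0, -1, -1], [0, 0, 0, 2, 0, -1], [0, -1, -1, 0, 2, 0], [-1, 0, -1, -1, 0, 2]].
All simple roots have the same length, so the diagram is simply laced. The associated Dynkin diagram is a chain of 4 nodes with a fork of two nodes at one end (D_6), so the type is D_6 (the algebra so(12)).

D_6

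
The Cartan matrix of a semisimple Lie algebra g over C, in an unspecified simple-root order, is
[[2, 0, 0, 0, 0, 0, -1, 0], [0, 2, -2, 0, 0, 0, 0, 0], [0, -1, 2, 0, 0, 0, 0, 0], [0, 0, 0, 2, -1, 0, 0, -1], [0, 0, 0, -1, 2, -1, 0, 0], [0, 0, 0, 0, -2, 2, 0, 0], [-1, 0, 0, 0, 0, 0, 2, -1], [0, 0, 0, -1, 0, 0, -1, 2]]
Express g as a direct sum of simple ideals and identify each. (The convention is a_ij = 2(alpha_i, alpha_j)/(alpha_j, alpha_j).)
type B_2 ⊕ type C_6

The diagram associated to this matrix has two connected components: the simple roots {alpha_2, alpha_3} form a chain of 2 nodes with a double edge at one end; the terminal node there is the unique short simple root (B_2), and {alpha_1, alpha_4, alpha_5, alpha_6, alpha_7, alpha_8} form a chain of 6 nodes with a double edge at one end; the terminal node there is the unique long simple root (C_6). A semisimple Lie algebra decomposes uniquely as the direct sum of simple ideals, one per connected component of its Dynkin diagram, so g ≅ B_2 ⊕ C_6 (dimension 10 + 78 = 88).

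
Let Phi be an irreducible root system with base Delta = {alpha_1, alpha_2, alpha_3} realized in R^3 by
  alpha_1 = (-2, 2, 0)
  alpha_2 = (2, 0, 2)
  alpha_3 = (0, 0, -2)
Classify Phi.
Compute the Cartan integers a_ij = 2(alpha_i, alpha_j)/(alpha_j, alpha_j); the resulting 3x3 Cartan matrix is
[[2, -1, 0], [-1, 2, -2], [0, -1, 2]].
The roots have two lengths (squared-length ratio 2:1); the short ones are alpha_{3}. The associated Dynkin diagram is a chain of 3 nodes with a double edge at one end; the terminal node there is the unique short simple root (B_3), so the type is B_3 (the algebra so(7)).

B3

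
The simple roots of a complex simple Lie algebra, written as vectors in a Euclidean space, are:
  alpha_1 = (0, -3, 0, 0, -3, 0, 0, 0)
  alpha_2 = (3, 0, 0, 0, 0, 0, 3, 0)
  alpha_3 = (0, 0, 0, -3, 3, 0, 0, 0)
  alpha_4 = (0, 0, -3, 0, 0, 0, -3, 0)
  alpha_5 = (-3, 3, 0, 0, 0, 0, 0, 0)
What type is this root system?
A_5

Compute the Cartan integers a_ij = 2(alpha_i, alpha_j)/(alpha_j, alpha_j); the resulting 5x5 Cartan matrix is
[[2, 0, -1, 0, -1], [0, 2, 0, -1, -1], [-1, 0, 2, 0, 0], [0, -1, 0, 2, 0], [-1, -1, 0, 0, 2]].
All simple roots have the same length, so the diagram is simply laced. The associated Dynkin diagram is a chain of 5 nodes with single edges (A_5), so the type is A_5 (the algebra sl(6)).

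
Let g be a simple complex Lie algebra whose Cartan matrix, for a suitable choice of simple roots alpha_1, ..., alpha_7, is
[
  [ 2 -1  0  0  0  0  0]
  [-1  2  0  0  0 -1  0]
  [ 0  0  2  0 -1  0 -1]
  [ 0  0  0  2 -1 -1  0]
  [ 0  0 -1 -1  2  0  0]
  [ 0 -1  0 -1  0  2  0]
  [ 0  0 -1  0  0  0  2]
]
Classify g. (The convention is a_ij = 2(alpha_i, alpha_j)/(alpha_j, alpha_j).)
A_7 (sl(8))

The matrix has rank 7 with 2's on the diagonal. Reading the off-diagonal entries as Dynkin edges (a single edge where a_ij = a_ji = -1; a double or triple edge where a_ij * a_ji = 2 or 3), the diagram is a chain of 7 nodes with single edges (A_7). One simple-root ordering that puts it in standard form is (alpha_7, alpha_3, alpha_5, alpha_4, alpha_6, alpha_2, alpha_1). So the algebra is type A_7, i.e. sl(8).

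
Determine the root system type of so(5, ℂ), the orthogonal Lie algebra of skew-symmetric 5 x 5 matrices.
B_2

This is so(5) with 5 odd, which has dimension 5(5-1)/2 = 10 and rank (5-1)/2 = 2. In the classification of classical Lie algebras, the orthogonal algebra so(2n+1) in an odd number of variables has type B_n; here n = 2, so the Dynkin diagram is a chain of 2 nodes with a double edge at one end; the terminal node there is the unique short simple root (B_2). Hence the type is B_2.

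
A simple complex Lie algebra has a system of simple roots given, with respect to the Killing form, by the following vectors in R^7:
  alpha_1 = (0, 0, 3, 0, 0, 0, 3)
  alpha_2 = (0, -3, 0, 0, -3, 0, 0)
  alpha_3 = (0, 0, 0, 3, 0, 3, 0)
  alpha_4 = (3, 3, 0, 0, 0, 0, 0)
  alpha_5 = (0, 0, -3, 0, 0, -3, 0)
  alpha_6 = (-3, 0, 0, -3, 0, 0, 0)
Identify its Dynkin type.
A_6 (sl(7))

Compute the Cartan integers a_ij = 2(alpha_i, alpha_j)/(alpha_j, alpha_j); the resulting 6x6 Cartan matrix is
[[2, 0, 0, 0, -1, 0], [0, 2, 0, -1, 0, 0], [0, 0, 2, 0, -1, -1], [0, -1, 0, 2, 0, -1], [-1, 0, -1, 0, 2, 0], [0, 0, -1, -1, 0, 2]].
All simple roots have the same length, so the diagram is simply laced. The associated Dynkin diagram is a chain of 6 nodes with single edges (A_6), so the type is A_6 (the algebra sl(7)).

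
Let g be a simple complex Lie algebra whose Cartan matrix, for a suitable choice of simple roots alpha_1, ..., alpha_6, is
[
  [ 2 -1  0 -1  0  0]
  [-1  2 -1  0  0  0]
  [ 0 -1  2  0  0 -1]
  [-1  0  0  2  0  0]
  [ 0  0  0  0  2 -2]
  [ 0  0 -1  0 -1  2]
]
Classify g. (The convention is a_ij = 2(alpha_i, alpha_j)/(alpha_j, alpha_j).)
The matrix has rank 6 with 2's on the diagonal. Reading the off-diagonal entries as Dynkin edges (a single edge where a_ij = a_ji = -1; a double or triple edge where a_ij * a_ji = 2 or 3), the diagram is a chain of 6 nodes with a double edge at one end; the terminal node there is the unique long simple root (C_6). One simple-root ordering that puts it in standard form is (alpha_4, alpha_1, alpha_2, alpha_3, alpha_6, alpha_5). So the algebra is type C_6, i.e. sp(12).

C6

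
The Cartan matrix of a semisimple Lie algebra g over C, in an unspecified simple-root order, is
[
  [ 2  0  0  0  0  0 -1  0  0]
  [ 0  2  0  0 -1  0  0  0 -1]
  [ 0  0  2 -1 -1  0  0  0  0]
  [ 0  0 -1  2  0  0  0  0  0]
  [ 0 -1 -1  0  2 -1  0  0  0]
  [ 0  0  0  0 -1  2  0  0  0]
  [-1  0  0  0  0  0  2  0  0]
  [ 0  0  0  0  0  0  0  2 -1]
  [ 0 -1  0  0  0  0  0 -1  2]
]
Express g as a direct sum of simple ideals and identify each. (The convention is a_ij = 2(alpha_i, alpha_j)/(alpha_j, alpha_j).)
The diagram associated to this matrix has two connected components: the simple roots {alpha_1, alpha_7} form a chain of 2 nodes with single edges (A_2), and {alpha_2, alpha_3, alpha_4, alpha_5, alpha_6, alpha_8, alpha_9} form a chain of 6 nodes with one extra node attached to the third node from one end (E_7). A semisimple Lie algebra decomposes uniquely as the direct sum of simple ideals, one per connected component of its Dynkin diagram, so g ≅ A_2 ⊕ E_7 (dimension 8 + 133 = 141).

type A_2 + type E_7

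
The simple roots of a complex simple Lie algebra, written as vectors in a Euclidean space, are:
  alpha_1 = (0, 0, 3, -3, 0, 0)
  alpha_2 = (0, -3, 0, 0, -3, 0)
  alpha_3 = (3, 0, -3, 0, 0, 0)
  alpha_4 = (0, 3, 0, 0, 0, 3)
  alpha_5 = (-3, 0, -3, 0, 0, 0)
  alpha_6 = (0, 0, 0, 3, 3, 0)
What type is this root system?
Compute the Cartan integers a_ij = 2(alpha_i, alpha_j)/(alpha_j, alpha_j); the resulting 6x6 Cartan matrix is
[[2, 0, -1, 0, -1, -1], [0, 2, 0, -1, 0, -1], [-1, 0, 2, 0, 0, 0], [0, -1, 0, 2, 0, 0], [-1, 0, 0, 0, 2, 0], [-1, -1, 0, 0, 0, 2]].
All simple roots have the same length, so the diagram is simply laced. The associated Dynkin diagram is a chain of 4 nodes with a fork of two nodes at one end (D_6), so the type is D_6 (the algebra so(12)).

type D_6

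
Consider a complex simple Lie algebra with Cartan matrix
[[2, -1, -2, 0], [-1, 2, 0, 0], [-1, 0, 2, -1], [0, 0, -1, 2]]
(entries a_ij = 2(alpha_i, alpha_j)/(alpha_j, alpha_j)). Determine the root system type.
The matrix has rank 4 with 2's on the diagonal. Reading the off-diagonal entries as Dynkin edges (a single edge where a_ij = a_ji = -1; a double or triple edge where a_ij * a_ji = 2 or 3), the diagram is a chain of 4 nodes with a double edge between the middle two (F_4). One simple-root ordering that puts it in standard form is (alpha_2, alpha_1, alpha_3, alpha_4). So the algebra is type F_4.

F_4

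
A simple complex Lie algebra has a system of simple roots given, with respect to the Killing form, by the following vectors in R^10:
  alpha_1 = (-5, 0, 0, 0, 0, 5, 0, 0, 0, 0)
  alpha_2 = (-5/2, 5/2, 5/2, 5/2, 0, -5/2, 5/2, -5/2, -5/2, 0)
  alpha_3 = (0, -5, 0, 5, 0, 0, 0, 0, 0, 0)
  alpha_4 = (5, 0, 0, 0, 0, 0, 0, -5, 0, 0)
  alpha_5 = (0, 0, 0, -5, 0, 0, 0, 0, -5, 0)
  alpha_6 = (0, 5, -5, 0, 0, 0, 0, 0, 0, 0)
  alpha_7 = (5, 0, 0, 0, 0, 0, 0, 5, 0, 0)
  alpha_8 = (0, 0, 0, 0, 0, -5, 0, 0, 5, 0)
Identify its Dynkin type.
E8

Compute the Cartan integers a_ij = 2(alpha_i, alpha_j)/(alpha_j, alpha_j); the resulting 8x8 Cartan matrix is
[[2, 0, 0, -1, 0, 0, -1, -1], [0, 2, 0, 0, 0, 0, -1, 0], [0, 0, 2, 0, -1, -1, 0, 0], [-1, 0, 0, 2, 0, 0, 0, 0], [0, 0, -1, 0, 2, 0, 0, -1], [0, 0, -1, 0, 0, 2, 0, 0], [-1, -1, 0, 0, 0, 0, 2, 0], [-1, 0, 0, 0, -1, 0, 0, 2]].
All simple roots have the same length, so the diagram is simply laced. The associated Dynkin diagram is a chain of 7 nodes with one extra node attached to the third node from one end (E_8), so the type is E_8.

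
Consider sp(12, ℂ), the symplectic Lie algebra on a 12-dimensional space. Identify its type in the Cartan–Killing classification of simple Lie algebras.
This is sp(12), which has dimension 12(12+1)/2 = 78 and rank 12/2 = 6. In the classification of classical Lie algebras, the symplectic algebra sp(2n) has type C_n; here n = 6, so the Dynkin diagram is a chain of 6 nodes with a double edge at one end; the terminal node there is the unique long simple root (C_6). Hence the type is C_6.

C_6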